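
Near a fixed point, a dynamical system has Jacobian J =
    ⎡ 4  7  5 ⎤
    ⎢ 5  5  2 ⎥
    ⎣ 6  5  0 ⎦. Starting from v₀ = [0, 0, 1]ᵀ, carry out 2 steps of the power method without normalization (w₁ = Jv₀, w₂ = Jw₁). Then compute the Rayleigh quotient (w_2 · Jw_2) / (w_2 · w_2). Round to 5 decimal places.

12.50666

w1 = Jv₀ = (4·0 + 7·0 + 5·1; 5·0 + 5·0 + 2·1; 6·0 + 5·0 + 0·1) = (5, 2, 0)
w2 = Jw1 = (4·5 + 7·2 + 5·0; 5·5 + 5·2 + 2·0; 6·5 + 5·2 + 0·0) = (34, 35, 40)
Jw2 = (581, 425, 379)
w2·Jw2 = 34·581 + 35·425 + 40·379 = 49789; w2·w2 = 34·34 + 35·35 + 40·40 = 3981
λ ≈ 49789/3981 = 12.50666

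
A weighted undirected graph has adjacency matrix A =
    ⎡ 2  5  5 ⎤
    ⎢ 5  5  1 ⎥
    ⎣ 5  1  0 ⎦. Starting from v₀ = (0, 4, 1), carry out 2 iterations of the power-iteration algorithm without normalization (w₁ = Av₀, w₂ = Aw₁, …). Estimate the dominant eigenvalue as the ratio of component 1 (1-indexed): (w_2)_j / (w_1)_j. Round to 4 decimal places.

w1 = Av₀ = (25, 21, 4)
w2 = Aw1 = (175, 234, 146)
Ratio at component: 175 / 25 = 7.0000

λ ≈ 7.0000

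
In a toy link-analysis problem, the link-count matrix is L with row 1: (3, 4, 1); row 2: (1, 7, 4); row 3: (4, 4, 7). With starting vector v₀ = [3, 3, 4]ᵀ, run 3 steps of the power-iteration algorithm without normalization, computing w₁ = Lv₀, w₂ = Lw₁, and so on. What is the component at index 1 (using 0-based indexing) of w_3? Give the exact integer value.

w1 = Lv₀ = (25, 40, 52)
w2 = Lw1 = (287, 513, 624)
w3 = Lw2 = (3537, 6374, 7568)
The requested component of w3 is 6374.

6374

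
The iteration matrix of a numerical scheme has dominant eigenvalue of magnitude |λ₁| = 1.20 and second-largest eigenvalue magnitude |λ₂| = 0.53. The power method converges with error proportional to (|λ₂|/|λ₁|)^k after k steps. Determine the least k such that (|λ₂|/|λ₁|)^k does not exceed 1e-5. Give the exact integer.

15

|λ₂/λ₁| = 0.53/1.20 = 0.44167
Need k ≥ ln(1e-5) / ln(0.44167) = -11.5129 / -0.8172 ≈ 14.088
Smallest integer k satisfying the bound: 15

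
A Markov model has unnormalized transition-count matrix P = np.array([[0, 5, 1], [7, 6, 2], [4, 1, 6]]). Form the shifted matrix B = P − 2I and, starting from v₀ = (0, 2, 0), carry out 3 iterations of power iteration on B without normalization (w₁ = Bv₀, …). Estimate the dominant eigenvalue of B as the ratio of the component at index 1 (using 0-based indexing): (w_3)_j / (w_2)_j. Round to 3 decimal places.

6.509

B = P − 2I has rows (-2, 5, 1); (7, 4, 2); (4, 1, 4)
w1 = Bv₀ = (10, 8, 2)
w2 = Bw1 = (22, 106, 56)
w3 = Bw2 = (542, 690, 418)
Ratio: 690/106 = 6.509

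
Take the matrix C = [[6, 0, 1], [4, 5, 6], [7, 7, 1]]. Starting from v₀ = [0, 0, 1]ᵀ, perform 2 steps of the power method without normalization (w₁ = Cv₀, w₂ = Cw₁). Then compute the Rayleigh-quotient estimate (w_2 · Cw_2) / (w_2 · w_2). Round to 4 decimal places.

w1 = Cv₀ = (1, 6, 1)
w2 = Cw1 = (7, 40, 50)
Cw2 = (92, 528, 379)
w2·Cw2 = 7·92 + 40·528 + 50·379 = 40714; w2·w2 = 7·7 + 40·40 + 50·50 = 4149
λ ≈ 40714/4149 = 9.8130

λ ≈ 9.8130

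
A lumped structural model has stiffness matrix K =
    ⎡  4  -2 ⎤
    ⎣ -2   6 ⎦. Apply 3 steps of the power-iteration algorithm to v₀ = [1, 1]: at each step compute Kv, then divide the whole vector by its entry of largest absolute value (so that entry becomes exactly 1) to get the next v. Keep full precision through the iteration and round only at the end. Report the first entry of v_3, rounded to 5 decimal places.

-0.33333

Kv0 = (2.000000, 4.000000); divide by 4.000000 → v1 = (0.500000, 1.000000)
Kv1 = (0.000000, 5.000000); divide by 5.000000 → v2 = (0.000000, 1.000000)
Kv2 = (-2.000000, 6.000000); divide by 6.000000 → v3 = (-0.333333, 1.000000)
Requested entry of v3: -40/120 = -0.33333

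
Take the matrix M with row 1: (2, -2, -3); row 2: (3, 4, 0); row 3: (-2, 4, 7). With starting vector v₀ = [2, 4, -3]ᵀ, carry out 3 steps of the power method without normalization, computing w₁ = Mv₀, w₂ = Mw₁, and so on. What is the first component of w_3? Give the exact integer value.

w1 = Mv₀ = (2·2 + (-2)·4 + (-3)·(-3); 3·2 + 4·4 + 0·(-3); (-2)·2 + 4·4 + 7·(-3)) = (5, 22, -9)
w2 = Mw1 = (2·5 + (-2)·22 + (-3)·(-9); 3·5 + 4·22 + 0·(-9); (-2)·5 + 4·22 + 7·(-9)) = (-7, 103, 15)
w3 = Mw2 = (-265, 391, 531)
The requested component of w3 is -265.

-265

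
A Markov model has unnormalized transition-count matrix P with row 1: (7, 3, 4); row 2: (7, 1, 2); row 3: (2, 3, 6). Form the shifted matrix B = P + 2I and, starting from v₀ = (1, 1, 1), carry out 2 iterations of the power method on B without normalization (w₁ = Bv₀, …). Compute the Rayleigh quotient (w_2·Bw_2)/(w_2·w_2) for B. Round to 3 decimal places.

μ ≈ 14.115

B = P + 2I has rows (9, 3, 4); (7, 3, 2); (2, 3, 8)
w1 = Bv₀ = (16, 12, 13)
w2 = Bw1 = (232, 174, 172)
Bw2 = (3298, 2490, 2362)
w2·Bw2 = 1604660; w2·w2 = 113684; μ ≈ 1604660/113684 = 14.115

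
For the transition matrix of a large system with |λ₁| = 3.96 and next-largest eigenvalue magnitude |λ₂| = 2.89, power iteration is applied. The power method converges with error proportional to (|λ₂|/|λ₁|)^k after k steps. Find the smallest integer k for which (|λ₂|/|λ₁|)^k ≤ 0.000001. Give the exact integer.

|λ₂/λ₁| = 2.89/3.96 = 0.72980
Need k ≥ ln(0.000001) / ln(0.72980) = -13.8155 / -0.3150 ≈ 43.861
Smallest integer k satisfying the bound: 44

44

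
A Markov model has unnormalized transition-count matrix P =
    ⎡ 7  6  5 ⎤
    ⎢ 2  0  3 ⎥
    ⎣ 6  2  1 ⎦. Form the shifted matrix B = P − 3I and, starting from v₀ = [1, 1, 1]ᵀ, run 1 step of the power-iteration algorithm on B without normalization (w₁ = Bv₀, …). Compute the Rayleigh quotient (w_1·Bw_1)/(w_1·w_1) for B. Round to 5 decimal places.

B = P − 3I has rows (4, 6, 5); (2, -3, 3); (6, 2, -2)
w1 = Bv₀ = (15, 2, 6)
Bw1 = (102, 42, 82)
w1·Bw1 = 2106; w1·w1 = 265; μ ≈ 2106/265 = 7.94717

7.94717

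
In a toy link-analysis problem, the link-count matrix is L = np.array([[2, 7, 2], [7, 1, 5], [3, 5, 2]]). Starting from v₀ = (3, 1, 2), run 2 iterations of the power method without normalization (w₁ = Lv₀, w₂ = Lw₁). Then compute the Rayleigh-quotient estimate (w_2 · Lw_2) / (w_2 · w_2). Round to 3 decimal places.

w1 = Lv₀ = (17, 32, 18)
w2 = Lw1 = (294, 241, 247)
Lw2 = (2769, 3534, 2581)
w2·Lw2 = 294·2769 + 241·3534 + 247·2581 = 2303287; w2·w2 = 294·294 + 241·241 + 247·247 = 205526
λ ≈ 2303287/205526 = 11.207

11.207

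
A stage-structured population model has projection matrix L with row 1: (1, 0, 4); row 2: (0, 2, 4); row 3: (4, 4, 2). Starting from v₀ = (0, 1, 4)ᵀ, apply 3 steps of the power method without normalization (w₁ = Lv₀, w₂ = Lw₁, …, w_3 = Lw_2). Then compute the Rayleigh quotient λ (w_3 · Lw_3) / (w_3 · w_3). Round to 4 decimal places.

w1 = Lv₀ = (16, 18, 12)
w2 = Lw1 = (64, 84, 160)
w3 = Lw2 = (704, 808, 912)
Lw3 = (4352, 5264, 7872)
w3·Lw3 = 704·4352 + 808·5264 + 912·7872 = 14496384; w3·w3 = 704·704 + 808·808 + 912·912 = 1980224
λ ≈ 14496384/1980224 = 7.3206

7.3206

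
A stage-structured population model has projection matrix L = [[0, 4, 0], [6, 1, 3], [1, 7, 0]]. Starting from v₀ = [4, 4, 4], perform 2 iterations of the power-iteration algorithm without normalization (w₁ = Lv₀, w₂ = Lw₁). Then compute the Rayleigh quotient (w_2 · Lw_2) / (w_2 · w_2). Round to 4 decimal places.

w1 = Lv₀ = (0·4 + 4·4 + 0·4; 6·4 + 1·4 + 3·4; 1·4 + 7·4 + 0·4) = (16, 40, 32)
w2 = Lw1 = (0·16 + 4·40 + 0·32; 6·16 + 1·40 + 3·32; 1·16 + 7·40 + 0·32) = (160, 232, 296)
Lw2 = (928, 2080, 1784)
w2·Lw2 = 160·928 + 232·2080 + 296·1784 = 1159104; w2·w2 = 160·160 + 232·232 + 296·296 = 167040
λ ≈ 1159104/167040 = 6.9391

6.9391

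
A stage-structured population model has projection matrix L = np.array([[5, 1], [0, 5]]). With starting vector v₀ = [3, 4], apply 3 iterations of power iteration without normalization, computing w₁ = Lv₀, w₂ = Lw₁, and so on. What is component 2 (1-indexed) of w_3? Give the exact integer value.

500

w1 = Lv₀ = (19, 20)
w2 = Lw1 = (115, 100)
w3 = Lw2 = (675, 500)
The requested component of w3 is 500.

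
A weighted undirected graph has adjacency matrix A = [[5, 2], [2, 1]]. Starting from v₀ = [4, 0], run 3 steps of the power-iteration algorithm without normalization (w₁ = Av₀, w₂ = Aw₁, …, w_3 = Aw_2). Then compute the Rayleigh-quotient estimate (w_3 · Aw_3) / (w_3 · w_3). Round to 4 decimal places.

w1 = Av₀ = (5·4 + 2·0; 2·4 + 1·0) = (20, 8)
w2 = Aw1 = (5·20 + 2·8; 2·20 + 1·8) = (116, 48)
w3 = Aw2 = (676, 280)
Aw3 = (3940, 1632)
w3·Aw3 = 676·3940 + 280·1632 = 3120400; w3·w3 = 676·676 + 280·280 = 535376
λ ≈ 3120400/535376 = 5.8284

λ ≈ 5.8284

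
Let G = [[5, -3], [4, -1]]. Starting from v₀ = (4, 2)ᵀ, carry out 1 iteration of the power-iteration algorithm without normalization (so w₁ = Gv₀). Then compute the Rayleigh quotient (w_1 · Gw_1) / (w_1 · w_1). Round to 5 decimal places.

λ ≈ 2.50000

w1 = Gv₀ = (14, 14)
Gw1 = (28, 42)
w1·Gw1 = 14·28 + 14·42 = 980; w1·w1 = 14·14 + 14·14 = 392
λ ≈ 980/392 = 2.50000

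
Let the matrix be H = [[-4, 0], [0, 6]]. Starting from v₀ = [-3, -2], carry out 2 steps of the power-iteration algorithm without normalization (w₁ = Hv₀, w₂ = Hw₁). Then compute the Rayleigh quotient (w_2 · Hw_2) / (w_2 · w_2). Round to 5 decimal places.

2.92308

w1 = Hv₀ = ((-4)·(-3) + 0·(-2); 0·(-3) + 6·(-2)) = (12, -12)
w2 = Hw1 = ((-4)·12 + 0·(-12); 0·12 + 6·(-12)) = (-48, -72)
Hw2 = (192, -432)
w2·Hw2 = (-48)·192 + (-72)·(-432) = 21888; w2·w2 = (-48)·(-48) + (-72)·(-72) = 7488
λ ≈ 21888/7488 = 2.92308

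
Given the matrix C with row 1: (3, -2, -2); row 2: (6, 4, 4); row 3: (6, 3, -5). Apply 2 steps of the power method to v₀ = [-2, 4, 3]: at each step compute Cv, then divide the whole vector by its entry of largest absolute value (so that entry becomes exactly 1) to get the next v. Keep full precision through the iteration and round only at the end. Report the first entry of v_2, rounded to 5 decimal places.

Cv0 = (-20.000000, 16.000000, -15.000000); divide by -20.000000 → v1 = (1.000000, -0.800000, 0.750000)
Cv1 = (3.100000, 5.800000, -0.150000); divide by 5.800000 → v2 = (0.534483, 1.000000, -0.025862)
Requested entry of v2: -62/-116 = 0.53448

0.53448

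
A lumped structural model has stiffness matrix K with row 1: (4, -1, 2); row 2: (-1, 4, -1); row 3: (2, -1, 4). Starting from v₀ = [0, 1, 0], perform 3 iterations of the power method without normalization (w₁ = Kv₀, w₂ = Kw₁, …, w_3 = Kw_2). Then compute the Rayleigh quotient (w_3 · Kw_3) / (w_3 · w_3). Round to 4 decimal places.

w1 = Kv₀ = (4·0 + (-1)·1 + 2·0; (-1)·0 + 4·1 + (-1)·0; 2·0 + (-1)·1 + 4·0) = (-1, 4, -1)
w2 = Kw1 = (4·(-1) + (-1)·4 + 2·(-1); (-1)·(-1) + 4·4 + (-1)·(-1); 2·(-1) + (-1)·4 + 4·(-1)) = (-10, 18, -10)
w3 = Kw2 = (-78, 92, -78)
Kw3 = (-560, 524, -560)
w3·Kw3 = (-78)·(-560) + 92·524 + (-78)·(-560) = 135568; w3·w3 = (-78)·(-78) + 92·92 + (-78)·(-78) = 20632
λ ≈ 135568/20632 = 6.5708

λ ≈ 6.5708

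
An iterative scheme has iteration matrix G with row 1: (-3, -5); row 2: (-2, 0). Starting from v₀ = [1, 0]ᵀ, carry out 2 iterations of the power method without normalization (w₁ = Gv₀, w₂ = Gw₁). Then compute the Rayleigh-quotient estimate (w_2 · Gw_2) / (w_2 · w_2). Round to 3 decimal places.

w1 = Gv₀ = ((-3)·1 + (-5)·0; (-2)·1 + 0·0) = (-3, -2)
w2 = Gw1 = ((-3)·(-3) + (-5)·(-2); (-2)·(-3) + 0·(-2)) = (19, 6)
Gw2 = (-87, -38)
w2·Gw2 = 19·(-87) + 6·(-38) = -1881; w2·w2 = 19·19 + 6·6 = 397
λ ≈ -1881/397 = -4.738

-4.738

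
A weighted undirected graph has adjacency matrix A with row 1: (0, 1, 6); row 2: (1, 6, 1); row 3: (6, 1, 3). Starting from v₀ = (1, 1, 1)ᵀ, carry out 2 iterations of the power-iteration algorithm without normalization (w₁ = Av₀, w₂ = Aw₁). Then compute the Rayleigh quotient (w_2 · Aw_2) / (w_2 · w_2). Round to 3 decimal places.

8.464

w1 = Av₀ = (0·1 + 1·1 + 6·1; 1·1 + 6·1 + 1·1; 6·1 + 1·1 + 3·1) = (7, 8, 10)
w2 = Aw1 = (0·7 + 1·8 + 6·10; 1·7 + 6·8 + 1·10; 6·7 + 1·8 + 3·10) = (68, 65, 80)
Aw2 = (545, 538, 713)
w2·Aw2 = 68·545 + 65·538 + 80·713 = 129070; w2·w2 = 68·68 + 65·65 + 80·80 = 15249
λ ≈ 129070/15249 = 8.464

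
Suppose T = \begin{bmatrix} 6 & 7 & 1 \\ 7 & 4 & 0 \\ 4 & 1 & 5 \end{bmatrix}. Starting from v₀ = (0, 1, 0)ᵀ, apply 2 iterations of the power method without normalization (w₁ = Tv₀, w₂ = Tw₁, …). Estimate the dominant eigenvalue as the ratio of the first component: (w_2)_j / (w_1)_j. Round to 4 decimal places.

10.1429

w1 = Tv₀ = (7, 4, 1)
w2 = Tw1 = (71, 65, 37)
Ratio at component: 71 / 7 = 10.1429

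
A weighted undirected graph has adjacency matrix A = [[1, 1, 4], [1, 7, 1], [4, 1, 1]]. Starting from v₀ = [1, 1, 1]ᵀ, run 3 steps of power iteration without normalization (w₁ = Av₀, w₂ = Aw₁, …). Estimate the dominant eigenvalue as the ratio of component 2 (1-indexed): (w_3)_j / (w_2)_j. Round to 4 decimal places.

λ ≈ 8.0400

w1 = Av₀ = (1·1 + 1·1 + 4·1; 1·1 + 7·1 + 1·1; 4·1 + 1·1 + 1·1) = (6, 9, 6)
w2 = Aw1 = (1·6 + 1·9 + 4·6; 1·6 + 7·9 + 1·6; 4·6 + 1·9 + 1·6) = (39, 75, 39)
w3 = Aw2 = (270, 603, 270)
Ratio at component: 603 / 75 = 8.0400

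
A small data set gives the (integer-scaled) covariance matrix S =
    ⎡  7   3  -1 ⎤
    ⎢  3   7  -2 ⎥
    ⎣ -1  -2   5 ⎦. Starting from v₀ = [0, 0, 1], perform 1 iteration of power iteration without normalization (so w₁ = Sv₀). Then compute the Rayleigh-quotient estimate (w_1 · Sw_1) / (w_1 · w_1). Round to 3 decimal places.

w1 = Sv₀ = (7·0 + 3·0 + (-1)·1; 3·0 + 7·0 + (-2)·1; (-1)·0 + (-2)·0 + 5·1) = (-1, -2, 5)
Sw1 = (-18, -27, 30)
w1·Sw1 = (-1)·(-18) + (-2)·(-27) + 5·30 = 222; w1·w1 = (-1)·(-1) + (-2)·(-2) + 5·5 = 30
λ ≈ 222/30 = 7.400

λ ≈ 7.400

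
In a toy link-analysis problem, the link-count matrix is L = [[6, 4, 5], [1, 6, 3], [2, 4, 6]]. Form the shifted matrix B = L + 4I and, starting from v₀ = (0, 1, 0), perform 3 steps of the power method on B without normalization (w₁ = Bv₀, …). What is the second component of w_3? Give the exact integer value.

1524

B = L + 4I has rows (10, 4, 5); (1, 10, 3); (2, 4, 10)
w1 = Bv₀ = (10·0 + 4·1 + 5·0; 1·0 + 10·1 + 3·0; 2·0 + 4·1 + 10·0) = (4, 10, 4)
w2 = Bw1 = (10·4 + 4·10 + 5·4; 1·4 + 10·10 + 3·4; 2·4 + 4·10 + 10·4) = (100, 116, 88)
w3 = Bw2 = (1904, 1524, 1544)
Requested component of w3: 1524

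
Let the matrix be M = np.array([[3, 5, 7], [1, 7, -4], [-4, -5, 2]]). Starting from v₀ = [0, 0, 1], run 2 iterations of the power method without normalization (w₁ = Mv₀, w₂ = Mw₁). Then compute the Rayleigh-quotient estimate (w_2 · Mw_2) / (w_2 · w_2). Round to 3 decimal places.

2.551

w1 = Mv₀ = (7, -4, 2)
w2 = Mw1 = (15, -29, -4)
Mw2 = (-128, -172, 77)
w2·Mw2 = 15·(-128) + (-29)·(-172) + (-4)·77 = 2760; w2·w2 = 15·15 + (-29)·(-29) + (-4)·(-4) = 1082
λ ≈ 2760/1082 = 2.551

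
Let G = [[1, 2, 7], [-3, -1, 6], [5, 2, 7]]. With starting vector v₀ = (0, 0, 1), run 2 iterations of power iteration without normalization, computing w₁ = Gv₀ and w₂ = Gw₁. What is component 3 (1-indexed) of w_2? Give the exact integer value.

w1 = Gv₀ = (1·0 + 2·0 + 7·1; (-3)·0 + (-1)·0 + 6·1; 5·0 + 2·0 + 7·1) = (7, 6, 7)
w2 = Gw1 = (1·7 + 2·6 + 7·7; (-3)·7 + (-1)·6 + 6·7; 5·7 + 2·6 + 7·7) = (68, 15, 96)
The requested component of w2 is 96.

96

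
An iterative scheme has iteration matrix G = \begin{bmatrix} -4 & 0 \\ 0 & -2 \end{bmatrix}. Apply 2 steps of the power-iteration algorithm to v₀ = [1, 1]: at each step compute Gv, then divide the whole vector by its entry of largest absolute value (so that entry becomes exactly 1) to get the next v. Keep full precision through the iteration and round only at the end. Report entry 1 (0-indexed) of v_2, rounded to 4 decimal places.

0.2500

Gv0 = (-4.00000, -2.00000); divide by -4.00000 → v1 = (1.00000, 0.50000)
Gv1 = (-4.00000, -1.00000); divide by -4.00000 → v2 = (1.00000, 0.25000)
Requested entry of v2: 4/16 = 0.2500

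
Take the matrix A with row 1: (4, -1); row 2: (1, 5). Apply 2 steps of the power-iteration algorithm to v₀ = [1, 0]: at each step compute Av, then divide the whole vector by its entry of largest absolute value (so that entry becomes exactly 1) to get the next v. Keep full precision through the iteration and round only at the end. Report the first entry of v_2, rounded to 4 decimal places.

1.0000

Av0 = (4.00000, 1.00000); divide by 4.00000 → v1 = (1.00000, 0.25000)
Av1 = (3.75000, 2.25000); divide by 3.75000 → v2 = (1.00000, 0.60000)
Requested entry of v2: 15/15 = 1.0000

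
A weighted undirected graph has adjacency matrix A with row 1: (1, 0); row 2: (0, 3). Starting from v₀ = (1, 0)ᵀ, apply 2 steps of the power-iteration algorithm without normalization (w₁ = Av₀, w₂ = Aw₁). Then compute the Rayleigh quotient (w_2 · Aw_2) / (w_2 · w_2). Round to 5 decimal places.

w1 = Av₀ = (1·1 + 0·0; 0·1 + 3·0) = (1, 0)
w2 = Aw1 = (1·1 + 0·0; 0·1 + 3·0) = (1, 0)
Aw2 = (1, 0)
w2·Aw2 = 1·1 + 0·0 = 1; w2·w2 = 1·1 + 0·0 = 1
λ ≈ 1/1 = 1.00000

1.00000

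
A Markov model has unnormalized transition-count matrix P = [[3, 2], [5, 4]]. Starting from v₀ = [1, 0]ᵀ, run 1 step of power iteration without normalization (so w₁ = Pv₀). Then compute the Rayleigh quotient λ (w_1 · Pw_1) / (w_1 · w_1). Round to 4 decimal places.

w1 = Pv₀ = (3, 5)
Pw1 = (19, 35)
w1·Pw1 = 3·19 + 5·35 = 232; w1·w1 = 3·3 + 5·5 = 34
λ ≈ 232/34 = 6.8235

λ ≈ 6.8235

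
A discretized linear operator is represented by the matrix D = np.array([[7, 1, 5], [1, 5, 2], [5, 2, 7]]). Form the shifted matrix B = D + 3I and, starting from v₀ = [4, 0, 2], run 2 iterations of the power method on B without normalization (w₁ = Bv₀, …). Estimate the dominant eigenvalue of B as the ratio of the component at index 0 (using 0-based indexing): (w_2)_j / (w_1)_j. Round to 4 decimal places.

14.1600

B = D + 3I has rows (10, 1, 5); (1, 8, 2); (5, 2, 10)
w1 = Bv₀ = (10·4 + 1·0 + 5·2; 1·4 + 8·0 + 2·2; 5·4 + 2·0 + 10·2) = (50, 8, 40)
w2 = Bw1 = (10·50 + 1·8 + 5·40; 1·50 + 8·8 + 2·40; 5·50 + 2·8 + 10·40) = (708, 194, 666)
Ratio: 708/50 = 14.1600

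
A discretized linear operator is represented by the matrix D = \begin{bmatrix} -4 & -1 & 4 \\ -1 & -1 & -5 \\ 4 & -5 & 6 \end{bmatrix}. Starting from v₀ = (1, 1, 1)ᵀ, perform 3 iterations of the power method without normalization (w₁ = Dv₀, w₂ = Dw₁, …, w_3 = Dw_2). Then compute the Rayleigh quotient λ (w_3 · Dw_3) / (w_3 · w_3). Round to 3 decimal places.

9.661

w1 = Dv₀ = ((-4)·1 + (-1)·1 + 4·1; (-1)·1 + (-1)·1 + (-5)·1; 4·1 + (-5)·1 + 6·1) = (-1, -7, 5)
w2 = Dw1 = ((-4)·(-1) + (-1)·(-7) + 4·5; (-1)·(-1) + (-1)·(-7) + (-5)·5; 4·(-1) + (-5)·(-7) + 6·5) = (31, -17, 61)
w3 = Dw2 = (137, -319, 575)
Dw3 = (2071, -2693, 5593)
w3·Dw3 = 137·2071 + (-319)·(-2693) + 575·5593 = 4358769; w3·w3 = 137·137 + (-319)·(-319) + 575·575 = 451155
λ ≈ 4358769/451155 = 9.661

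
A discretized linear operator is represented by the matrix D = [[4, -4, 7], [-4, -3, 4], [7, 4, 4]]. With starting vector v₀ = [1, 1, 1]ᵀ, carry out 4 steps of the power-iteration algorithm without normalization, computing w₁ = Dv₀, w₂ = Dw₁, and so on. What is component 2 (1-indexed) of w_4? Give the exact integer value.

w1 = Dv₀ = (4·1 + (-4)·1 + 7·1; (-4)·1 + (-3)·1 + 4·1; 7·1 + 4·1 + 4·1) = (7, -3, 15)
w2 = Dw1 = (4·7 + (-4)·(-3) + 7·15; (-4)·7 + (-3)·(-3) + 4·15; 7·7 + 4·(-3) + 4·15) = (145, 41, 97)
w3 = Dw2 = (1095, -315, 1567)
w4 = Dw3 = (16609, 2833, 12673)
The requested component of w4 is 2833.

2833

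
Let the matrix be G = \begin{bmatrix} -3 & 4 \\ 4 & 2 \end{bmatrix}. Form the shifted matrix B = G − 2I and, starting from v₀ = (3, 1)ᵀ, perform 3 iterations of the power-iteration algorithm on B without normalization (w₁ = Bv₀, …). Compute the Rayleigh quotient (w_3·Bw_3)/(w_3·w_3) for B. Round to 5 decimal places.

-7.20760

B = G − 2I has rows (-5, 4); (4, 0)
w1 = Bv₀ = (-11, 12)
w2 = Bw1 = (103, -44)
w3 = Bw2 = (-691, 412)
Bw3 = (5103, -2764)
w3·Bw3 = -4664941; w3·w3 = 647225; μ ≈ -4664941/647225 = -7.20760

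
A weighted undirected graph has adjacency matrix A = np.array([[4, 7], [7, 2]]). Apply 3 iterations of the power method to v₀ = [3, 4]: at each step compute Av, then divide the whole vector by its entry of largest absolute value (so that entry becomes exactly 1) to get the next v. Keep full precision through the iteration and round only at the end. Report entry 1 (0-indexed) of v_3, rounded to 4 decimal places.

0.8426

Av0 = (40.00000, 29.00000); divide by 40.00000 → v1 = (1.00000, 0.72500)
Av1 = (9.07500, 8.45000); divide by 9.07500 → v2 = (1.00000, 0.93113)
Av2 = (10.51791, 8.86226); divide by 10.51791 → v3 = (1.00000, 0.84259)
Requested entry of v3: 3217/3818 = 0.8426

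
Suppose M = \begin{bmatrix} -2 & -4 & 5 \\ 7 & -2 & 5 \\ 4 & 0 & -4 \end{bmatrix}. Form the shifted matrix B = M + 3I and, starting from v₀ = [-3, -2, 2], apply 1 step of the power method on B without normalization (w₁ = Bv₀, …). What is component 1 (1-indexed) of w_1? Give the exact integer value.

15

B = M + 3I has rows (1, -4, 5); (7, 1, 5); (4, 0, -1)
w1 = Bv₀ = (1·(-3) + (-4)·(-2) + 5·2; 7·(-3) + 1·(-2) + 5·2; 4·(-3) + 0·(-2) + (-1)·2) = (15, -13, -14)
Requested component of w1: 15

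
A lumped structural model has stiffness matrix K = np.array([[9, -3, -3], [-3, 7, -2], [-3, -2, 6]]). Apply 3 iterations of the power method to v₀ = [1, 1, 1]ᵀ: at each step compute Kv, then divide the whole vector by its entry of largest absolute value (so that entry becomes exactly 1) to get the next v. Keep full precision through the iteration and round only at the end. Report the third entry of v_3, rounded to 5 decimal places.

-0.58621

Kv0 = (3.000000, 2.000000, 1.000000); divide by 3.000000 → v1 = (1.000000, 0.666667, 0.333333)
Kv1 = (6.000000, 1.000000, -2.333333); divide by 6.000000 → v2 = (1.000000, 0.166667, -0.388889)
Kv2 = (9.666667, -1.055556, -5.666667); divide by 9.666667 → v3 = (1.000000, -0.109195, -0.586207)
Requested entry of v3: -102/174 = -0.58621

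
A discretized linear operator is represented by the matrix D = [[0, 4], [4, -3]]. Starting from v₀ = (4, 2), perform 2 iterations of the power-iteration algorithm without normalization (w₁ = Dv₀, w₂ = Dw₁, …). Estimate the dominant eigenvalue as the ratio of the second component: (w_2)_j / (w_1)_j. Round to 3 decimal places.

w1 = Dv₀ = (0·4 + 4·2; 4·4 + (-3)·2) = (8, 10)
w2 = Dw1 = (0·8 + 4·10; 4·8 + (-3)·10) = (40, 2)
Ratio at component: 2 / 10 = 0.200

0.200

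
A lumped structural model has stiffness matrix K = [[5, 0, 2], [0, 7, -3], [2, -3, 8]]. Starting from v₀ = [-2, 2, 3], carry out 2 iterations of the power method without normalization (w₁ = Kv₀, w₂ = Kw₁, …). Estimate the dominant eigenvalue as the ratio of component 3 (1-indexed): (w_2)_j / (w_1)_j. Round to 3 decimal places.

6.357

w1 = Kv₀ = (5·(-2) + 0·2 + 2·3; 0·(-2) + 7·2 + (-3)·3; 2·(-2) + (-3)·2 + 8·3) = (-4, 5, 14)
w2 = Kw1 = (5·(-4) + 0·5 + 2·14; 0·(-4) + 7·5 + (-3)·14; 2·(-4) + (-3)·5 + 8·14) = (8, -7, 89)
Ratio at component: 89 / 14 = 6.357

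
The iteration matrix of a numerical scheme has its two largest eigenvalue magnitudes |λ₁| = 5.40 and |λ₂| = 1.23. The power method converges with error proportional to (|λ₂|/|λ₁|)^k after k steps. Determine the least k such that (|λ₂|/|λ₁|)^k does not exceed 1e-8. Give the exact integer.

|λ₂/λ₁| = 1.23/5.40 = 0.22778
Need k ≥ ln(1e-8) / ln(0.22778) = -18.4207 / -1.4794 ≈ 12.452
Smallest integer k satisfying the bound: 13

13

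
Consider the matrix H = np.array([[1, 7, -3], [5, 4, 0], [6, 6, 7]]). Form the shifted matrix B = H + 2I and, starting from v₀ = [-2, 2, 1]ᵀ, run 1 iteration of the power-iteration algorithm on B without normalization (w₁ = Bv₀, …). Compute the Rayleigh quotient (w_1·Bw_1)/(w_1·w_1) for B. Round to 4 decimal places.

10.8273

B = H + 2I has rows (3, 7, -3); (5, 6, 0); (6, 6, 9)
w1 = Bv₀ = (3·(-2) + 7·2 + (-3)·1; 5·(-2) + 6·2 + 0·1; 6·(-2) + 6·2 + 9·1) = (5, 2, 9)
Bw1 = (2, 37, 123)
w1·Bw1 = 1191; w1·w1 = 110; μ ≈ 1191/110 = 10.8273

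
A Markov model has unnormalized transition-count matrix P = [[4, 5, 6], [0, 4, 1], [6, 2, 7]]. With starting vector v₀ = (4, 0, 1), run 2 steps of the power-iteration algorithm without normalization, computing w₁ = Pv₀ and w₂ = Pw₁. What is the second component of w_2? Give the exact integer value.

35

w1 = Pv₀ = (4·4 + 5·0 + 6·1; 0·4 + 4·0 + 1·1; 6·4 + 2·0 + 7·1) = (22, 1, 31)
w2 = Pw1 = (4·22 + 5·1 + 6·31; 0·22 + 4·1 + 1·31; 6·22 + 2·1 + 7·31) = (279, 35, 351)
The requested component of w2 is 35.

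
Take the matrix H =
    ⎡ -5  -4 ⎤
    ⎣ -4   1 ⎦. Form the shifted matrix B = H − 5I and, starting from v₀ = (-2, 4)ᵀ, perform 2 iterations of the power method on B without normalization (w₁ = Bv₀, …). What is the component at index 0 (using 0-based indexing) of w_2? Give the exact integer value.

B = H − 5I has rows (-10, -4); (-4, -4)
w1 = Bv₀ = ((-10)·(-2) + (-4)·4; (-4)·(-2) + (-4)·4) = (4, -8)
w2 = Bw1 = ((-10)·4 + (-4)·(-8); (-4)·4 + (-4)·(-8)) = (-8, 16)
Requested component of w2: -8

-8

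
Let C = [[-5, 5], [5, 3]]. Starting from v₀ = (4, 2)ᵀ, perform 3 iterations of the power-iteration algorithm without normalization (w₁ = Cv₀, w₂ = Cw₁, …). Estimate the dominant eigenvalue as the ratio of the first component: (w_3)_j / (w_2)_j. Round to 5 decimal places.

w1 = Cv₀ = (-10, 26)
w2 = Cw1 = (180, 28)
w3 = Cw2 = (-760, 984)
Ratio at component: -760 / 180 = -4.22222

-4.22222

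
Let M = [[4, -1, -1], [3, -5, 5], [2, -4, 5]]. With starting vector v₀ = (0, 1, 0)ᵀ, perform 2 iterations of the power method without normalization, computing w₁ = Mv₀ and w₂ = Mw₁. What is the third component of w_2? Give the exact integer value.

-2

w1 = Mv₀ = (4·0 + (-1)·1 + (-1)·0; 3·0 + (-5)·1 + 5·0; 2·0 + (-4)·1 + 5·0) = (-1, -5, -4)
w2 = Mw1 = (4·(-1) + (-1)·(-5) + (-1)·(-4); 3·(-1) + (-5)·(-5) + 5·(-4); 2·(-1) + (-4)·(-5) + 5·(-4)) = (5, 2, -2)
The requested component of w2 is -2.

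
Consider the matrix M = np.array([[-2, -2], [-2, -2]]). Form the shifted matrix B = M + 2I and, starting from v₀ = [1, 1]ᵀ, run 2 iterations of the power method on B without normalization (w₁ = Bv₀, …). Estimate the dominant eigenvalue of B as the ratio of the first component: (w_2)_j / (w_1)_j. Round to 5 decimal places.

μ ≈ -2.00000

B = M + 2I has rows (0, -2); (-2, 0)
w1 = Bv₀ = (-2, -2)
w2 = Bw1 = (4, 4)
Ratio: 4/-2 = -2.00000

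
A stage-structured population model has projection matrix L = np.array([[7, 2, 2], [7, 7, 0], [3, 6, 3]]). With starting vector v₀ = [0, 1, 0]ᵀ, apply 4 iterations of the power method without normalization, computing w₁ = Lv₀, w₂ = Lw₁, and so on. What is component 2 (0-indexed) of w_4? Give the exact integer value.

w1 = Lv₀ = (7·0 + 2·1 + 2·0; 7·0 + 7·1 + 0·0; 3·0 + 6·1 + 3·0) = (2, 7, 6)
w2 = Lw1 = (7·2 + 2·7 + 2·6; 7·2 + 7·7 + 0·6; 3·2 + 6·7 + 3·6) = (40, 63, 66)
w3 = Lw2 = (538, 721, 696)
w4 = Lw3 = (6600, 8813, 8028)
The requested component of w4 is 8028.

8028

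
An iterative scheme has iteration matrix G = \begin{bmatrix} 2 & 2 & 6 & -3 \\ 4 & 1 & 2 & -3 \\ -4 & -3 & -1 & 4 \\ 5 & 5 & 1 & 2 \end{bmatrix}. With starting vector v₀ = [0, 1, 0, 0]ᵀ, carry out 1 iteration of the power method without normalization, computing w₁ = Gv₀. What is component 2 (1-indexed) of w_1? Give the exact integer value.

1

w1 = Gv₀ = (2·0 + 2·1 + 6·0 + (-3)·0; 4·0 + 1·1 + 2·0 + (-3)·0; (-4)·0 + (-3)·1 + (-1)·0 + 4·0; 5·0 + 5·1 + 1·0 + 2·0) = (2, 1, -3, 5)
The requested component of w1 is 1.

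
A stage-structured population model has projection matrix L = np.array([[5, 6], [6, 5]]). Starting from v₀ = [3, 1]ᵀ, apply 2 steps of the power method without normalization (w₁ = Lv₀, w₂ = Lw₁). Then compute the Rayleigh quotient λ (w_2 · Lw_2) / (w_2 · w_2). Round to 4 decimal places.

w1 = Lv₀ = (21, 23)
w2 = Lw1 = (243, 241)
Lw2 = (2661, 2663)
w2·Lw2 = 243·2661 + 241·2663 = 1288406; w2·w2 = 243·243 + 241·241 = 117130
λ ≈ 1288406/117130 = 10.9998

λ ≈ 10.9998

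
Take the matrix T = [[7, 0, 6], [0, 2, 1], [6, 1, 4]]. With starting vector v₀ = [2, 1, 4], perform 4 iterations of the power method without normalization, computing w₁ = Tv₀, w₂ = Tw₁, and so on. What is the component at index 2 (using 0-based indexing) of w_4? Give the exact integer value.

47836

w1 = Tv₀ = (7·2 + 0·1 + 6·4; 0·2 + 2·1 + 1·4; 6·2 + 1·1 + 4·4) = (38, 6, 29)
w2 = Tw1 = (7·38 + 0·6 + 6·29; 0·38 + 2·6 + 1·29; 6·38 + 1·6 + 4·29) = (440, 41, 350)
w3 = Tw2 = (5180, 432, 4081)
w4 = Tw3 = (60746, 4945, 47836)
The requested component of w4 is 47836.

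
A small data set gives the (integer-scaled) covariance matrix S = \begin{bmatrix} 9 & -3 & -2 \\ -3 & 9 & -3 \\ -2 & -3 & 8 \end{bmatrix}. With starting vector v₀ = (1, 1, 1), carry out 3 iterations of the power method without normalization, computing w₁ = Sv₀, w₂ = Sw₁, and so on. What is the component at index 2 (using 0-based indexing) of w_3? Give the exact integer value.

-4

w1 = Sv₀ = (9·1 + (-3)·1 + (-2)·1; (-3)·1 + 9·1 + (-3)·1; (-2)·1 + (-3)·1 + 8·1) = (4, 3, 3)
w2 = Sw1 = (9·4 + (-3)·3 + (-2)·3; (-3)·4 + 9·3 + (-3)·3; (-2)·4 + (-3)·3 + 8·3) = (21, 6, 7)
w3 = Sw2 = (157, -30, -4)
The requested component of w3 is -4.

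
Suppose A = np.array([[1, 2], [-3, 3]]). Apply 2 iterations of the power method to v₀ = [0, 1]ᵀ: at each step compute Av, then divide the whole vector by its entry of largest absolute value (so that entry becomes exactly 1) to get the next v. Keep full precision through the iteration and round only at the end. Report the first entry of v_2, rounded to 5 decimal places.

1.00000

Av0 = (2.000000, 3.000000); divide by 3.000000 → v1 = (0.666667, 1.000000)
Av1 = (2.666667, 1.000000); divide by 2.666667 → v2 = (1.000000, 0.375000)
Requested entry of v2: 8/8 = 1.00000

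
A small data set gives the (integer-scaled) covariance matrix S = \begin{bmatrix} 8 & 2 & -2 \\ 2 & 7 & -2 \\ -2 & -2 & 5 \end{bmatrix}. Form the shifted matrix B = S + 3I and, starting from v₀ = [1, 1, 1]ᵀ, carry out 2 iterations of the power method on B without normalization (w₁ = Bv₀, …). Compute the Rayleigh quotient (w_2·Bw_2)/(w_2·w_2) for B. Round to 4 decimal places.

B = S + 3I has rows (11, 2, -2); (2, 10, -2); (-2, -2, 8)
w1 = Bv₀ = (11·1 + 2·1 + (-2)·1; 2·1 + 10·1 + (-2)·1; (-2)·1 + (-2)·1 + 8·1) = (11, 10, 4)
w2 = Bw1 = (11·11 + 2·10 + (-2)·4; 2·11 + 10·10 + (-2)·4; (-2)·11 + (-2)·10 + 8·4) = (133, 114, -10)
Bw2 = (1711, 1426, -574)
w2·Bw2 = 395867; w2·w2 = 30785; μ ≈ 395867/30785 = 12.8591

μ ≈ 12.8591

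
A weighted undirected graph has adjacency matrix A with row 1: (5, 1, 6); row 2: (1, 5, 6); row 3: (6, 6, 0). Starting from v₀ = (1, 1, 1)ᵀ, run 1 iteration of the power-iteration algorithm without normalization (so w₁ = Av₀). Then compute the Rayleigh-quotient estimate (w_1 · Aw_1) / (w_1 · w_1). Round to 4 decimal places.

w1 = Av₀ = (5·1 + 1·1 + 6·1; 1·1 + 5·1 + 6·1; 6·1 + 6·1 + 0·1) = (12, 12, 12)
Aw1 = (144, 144, 144)
w1·Aw1 = 12·144 + 12·144 + 12·144 = 5184; w1·w1 = 12·12 + 12·12 + 12·12 = 432
λ ≈ 5184/432 = 12.0000

12.0000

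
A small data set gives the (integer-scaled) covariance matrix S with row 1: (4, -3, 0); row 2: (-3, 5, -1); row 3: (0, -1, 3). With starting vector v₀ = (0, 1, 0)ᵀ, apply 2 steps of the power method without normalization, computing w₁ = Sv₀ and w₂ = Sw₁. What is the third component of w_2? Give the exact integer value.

w1 = Sv₀ = (-3, 5, -1)
w2 = Sw1 = (-27, 35, -8)
The requested component of w2 is -8.

-8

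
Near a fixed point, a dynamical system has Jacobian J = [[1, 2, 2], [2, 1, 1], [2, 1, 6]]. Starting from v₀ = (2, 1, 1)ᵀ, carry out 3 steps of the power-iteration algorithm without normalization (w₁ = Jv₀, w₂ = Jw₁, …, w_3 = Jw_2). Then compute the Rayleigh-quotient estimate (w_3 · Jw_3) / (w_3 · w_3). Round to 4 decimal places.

w1 = Jv₀ = (1·2 + 2·1 + 2·1; 2·2 + 1·1 + 1·1; 2·2 + 1·1 + 6·1) = (6, 6, 11)
w2 = Jw1 = (1·6 + 2·6 + 2·11; 2·6 + 1·6 + 1·11; 2·6 + 1·6 + 6·11) = (40, 29, 84)
w3 = Jw2 = (266, 193, 613)
Jw3 = (1878, 1338, 4403)
w3·Jw3 = 266·1878 + 193·1338 + 613·4403 = 3456821; w3·w3 = 266·266 + 193·193 + 613·613 = 483774
λ ≈ 3456821/483774 = 7.1455

λ ≈ 7.1455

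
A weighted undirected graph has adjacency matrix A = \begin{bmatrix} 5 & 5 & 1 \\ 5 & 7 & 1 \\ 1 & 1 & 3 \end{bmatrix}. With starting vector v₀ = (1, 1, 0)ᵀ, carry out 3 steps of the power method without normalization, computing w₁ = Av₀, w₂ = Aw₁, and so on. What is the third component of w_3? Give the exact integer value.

332

w1 = Av₀ = (10, 12, 2)
w2 = Aw1 = (112, 136, 28)
w3 = Aw2 = (1268, 1540, 332)
The requested component of w3 is 332.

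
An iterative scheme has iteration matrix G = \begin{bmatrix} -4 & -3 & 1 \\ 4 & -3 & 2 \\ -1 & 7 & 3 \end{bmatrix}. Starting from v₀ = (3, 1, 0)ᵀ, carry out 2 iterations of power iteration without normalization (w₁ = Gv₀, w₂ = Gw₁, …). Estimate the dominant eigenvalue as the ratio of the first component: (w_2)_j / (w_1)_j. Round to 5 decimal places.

w1 = Gv₀ = ((-4)·3 + (-3)·1 + 1·0; 4·3 + (-3)·1 + 2·0; (-1)·3 + 7·1 + 3·0) = (-15, 9, 4)
w2 = Gw1 = ((-4)·(-15) + (-3)·9 + 1·4; 4·(-15) + (-3)·9 + 2·4; (-1)·(-15) + 7·9 + 3·4) = (37, -79, 90)
Ratio at component: 37 / -15 = -2.46667

λ ≈ -2.46667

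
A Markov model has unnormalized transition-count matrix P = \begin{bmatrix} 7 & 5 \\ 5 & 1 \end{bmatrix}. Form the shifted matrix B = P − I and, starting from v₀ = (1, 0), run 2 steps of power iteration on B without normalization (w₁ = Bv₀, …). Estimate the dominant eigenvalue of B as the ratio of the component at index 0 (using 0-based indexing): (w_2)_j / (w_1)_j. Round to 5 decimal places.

μ ≈ 10.16667

B = P − I has rows (6, 5); (5, 0)
w1 = Bv₀ = (6, 5)
w2 = Bw1 = (61, 30)
Ratio: 61/6 = 10.16667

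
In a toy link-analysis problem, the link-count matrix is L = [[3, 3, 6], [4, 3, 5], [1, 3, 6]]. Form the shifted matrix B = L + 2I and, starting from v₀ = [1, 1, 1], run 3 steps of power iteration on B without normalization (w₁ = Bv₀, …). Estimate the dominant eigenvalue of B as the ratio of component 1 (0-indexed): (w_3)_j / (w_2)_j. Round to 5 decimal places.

μ ≈ 13.04301

B = L + 2I has rows (5, 3, 6); (4, 5, 5); (1, 3, 8)
w1 = Bv₀ = (5·1 + 3·1 + 6·1; 4·1 + 5·1 + 5·1; 1·1 + 3·1 + 8·1) = (14, 14, 12)
w2 = Bw1 = (5·14 + 3·14 + 6·12; 4·14 + 5·14 + 5·12; 1·14 + 3·14 + 8·12) = (184, 186, 152)
w3 = Bw2 = (2390, 2426, 1958)
Ratio: 2426/186 = 13.04301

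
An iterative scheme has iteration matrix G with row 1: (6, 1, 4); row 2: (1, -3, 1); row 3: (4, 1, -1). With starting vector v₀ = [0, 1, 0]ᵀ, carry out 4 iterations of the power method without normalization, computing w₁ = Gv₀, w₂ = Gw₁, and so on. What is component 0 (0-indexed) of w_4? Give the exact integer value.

w1 = Gv₀ = (1, -3, 1)
w2 = Gw1 = (7, 11, 0)
w3 = Gw2 = (53, -26, 39)
w4 = Gw3 = (448, 170, 147)
The requested component of w4 is 448.

448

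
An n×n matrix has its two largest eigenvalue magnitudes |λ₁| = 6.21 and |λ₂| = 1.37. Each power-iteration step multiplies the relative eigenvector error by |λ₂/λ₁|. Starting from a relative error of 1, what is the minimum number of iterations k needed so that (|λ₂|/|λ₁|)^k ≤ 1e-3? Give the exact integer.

|λ₂/λ₁| = 1.37/6.21 = 0.22061
Need k ≥ ln(1e-3) / ln(0.22061) = -6.9078 / -1.5114 ≈ 4.571
Smallest integer k satisfying the bound: 5

5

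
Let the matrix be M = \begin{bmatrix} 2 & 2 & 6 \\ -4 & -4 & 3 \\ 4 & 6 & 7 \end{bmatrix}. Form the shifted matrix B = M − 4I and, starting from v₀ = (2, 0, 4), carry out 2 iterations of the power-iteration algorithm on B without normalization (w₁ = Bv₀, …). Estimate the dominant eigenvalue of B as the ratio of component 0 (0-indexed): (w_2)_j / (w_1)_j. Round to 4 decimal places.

B = M − 4I has rows (-2, 2, 6); (-4, -8, 3); (4, 6, 3)
w1 = Bv₀ = ((-2)·2 + 2·0 + 6·4; (-4)·2 + (-8)·0 + 3·4; 4·2 + 6·0 + 3·4) = (20, 4, 20)
w2 = Bw1 = ((-2)·20 + 2·4 + 6·20; (-4)·20 + (-8)·4 + 3·20; 4·20 + 6·4 + 3·20) = (88, -52, 164)
Ratio: 88/20 = 4.4000

4.4000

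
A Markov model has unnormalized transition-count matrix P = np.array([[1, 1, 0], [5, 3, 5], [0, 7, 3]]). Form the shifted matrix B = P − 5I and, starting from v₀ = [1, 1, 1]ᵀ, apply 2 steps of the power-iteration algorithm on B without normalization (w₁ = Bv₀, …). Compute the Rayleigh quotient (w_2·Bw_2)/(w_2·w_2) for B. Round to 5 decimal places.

μ ≈ -3.89342

B = P − 5I has rows (-4, 1, 0); (5, -2, 5); (0, 7, -2)
w1 = Bv₀ = ((-4)·1 + 1·1 + 0·1; 5·1 + (-2)·1 + 5·1; 0·1 + 7·1 + (-2)·1) = (-3, 8, 5)
w2 = Bw1 = ((-4)·(-3) + 1·8 + 0·5; 5·(-3) + (-2)·8 + 5·5; 0·(-3) + 7·8 + (-2)·5) = (20, -6, 46)
Bw2 = (-86, 342, -134)
w2·Bw2 = -9936; w2·w2 = 2552; μ ≈ -9936/2552 = -3.89342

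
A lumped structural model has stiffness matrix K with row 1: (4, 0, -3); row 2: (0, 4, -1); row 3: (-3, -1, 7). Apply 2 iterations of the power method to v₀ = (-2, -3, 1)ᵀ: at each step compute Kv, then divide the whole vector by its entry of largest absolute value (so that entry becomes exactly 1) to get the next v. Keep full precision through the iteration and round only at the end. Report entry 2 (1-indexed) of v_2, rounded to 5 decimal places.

Kv0 = (-11.000000, -13.000000, 16.000000); divide by 16.000000 → v1 = (-0.687500, -0.812500, 1.000000)
Kv1 = (-5.750000, -4.250000, 9.875000); divide by 9.875000 → v2 = (-0.582278, -0.430380, 1.000000)
Requested entry of v2: -68/158 = -0.43038

-0.43038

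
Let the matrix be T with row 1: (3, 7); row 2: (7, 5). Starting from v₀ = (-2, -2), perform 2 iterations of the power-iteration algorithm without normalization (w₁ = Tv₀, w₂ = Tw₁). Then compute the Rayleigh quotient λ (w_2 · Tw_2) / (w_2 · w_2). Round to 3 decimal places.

w1 = Tv₀ = (-20, -24)
w2 = Tw1 = (-228, -260)
Tw2 = (-2504, -2896)
w2·Tw2 = (-228)·(-2504) + (-260)·(-2896) = 1323872; w2·w2 = (-228)·(-228) + (-260)·(-260) = 119584
λ ≈ 1323872/119584 = 11.071

λ ≈ 11.071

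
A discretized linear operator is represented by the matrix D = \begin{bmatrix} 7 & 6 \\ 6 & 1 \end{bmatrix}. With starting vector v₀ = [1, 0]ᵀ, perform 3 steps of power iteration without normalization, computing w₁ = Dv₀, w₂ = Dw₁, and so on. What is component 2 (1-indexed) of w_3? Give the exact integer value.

w1 = Dv₀ = (7·1 + 6·0; 6·1 + 1·0) = (7, 6)
w2 = Dw1 = (7·7 + 6·6; 6·7 + 1·6) = (85, 48)
w3 = Dw2 = (883, 558)
The requested component of w3 is 558.

558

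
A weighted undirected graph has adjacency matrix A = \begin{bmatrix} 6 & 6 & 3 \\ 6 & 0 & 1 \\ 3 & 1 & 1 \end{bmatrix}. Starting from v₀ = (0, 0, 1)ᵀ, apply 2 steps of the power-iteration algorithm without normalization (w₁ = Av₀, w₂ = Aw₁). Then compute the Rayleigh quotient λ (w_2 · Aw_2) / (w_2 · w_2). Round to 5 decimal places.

10.61189

w1 = Av₀ = (6·0 + 6·0 + 3·1; 6·0 + 0·0 + 1·1; 3·0 + 1·0 + 1·1) = (3, 1, 1)
w2 = Aw1 = (6·3 + 6·1 + 3·1; 6·3 + 0·1 + 1·1; 3·3 + 1·1 + 1·1) = (27, 19, 11)
Aw2 = (309, 173, 111)
w2·Aw2 = 27·309 + 19·173 + 11·111 = 12851; w2·w2 = 27·27 + 19·19 + 11·11 = 1211
λ ≈ 12851/1211 = 10.61189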